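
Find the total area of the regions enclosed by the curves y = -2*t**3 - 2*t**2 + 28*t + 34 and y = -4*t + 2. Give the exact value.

Set the curves equal: -2*t**3 - 2*t**2 + 28*t + 34 = -4*t + 2, so -2*t**3 - 2*t**2 + 32*t + 32 = 0, which factors as -2*(t - 4)*(t + 1)*(t + 4) = 0. The curves meet at t = -4, -1, 4.
On [-4, -1], y = -4*t + 2 is on top; that piece has area ∫[-4,-1] (-(-2*t**3 - 2*t**2 + 32*t + 32)) dt = 117/2.
On [-1, 4], y = -2*t**3 - 2*t**2 + 28*t + 34 is on top; that piece has area ∫[-1,4] (-2*t**3 - 2*t**2 + 32*t + 32) dt = 1375/6.
Total enclosed area = 117/2 + 1375/6 = 863/3.

863/3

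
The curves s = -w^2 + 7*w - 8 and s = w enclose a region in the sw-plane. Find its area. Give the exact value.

4/3

Both boundary curves give s as a function of w, so integrate with respect to w. Setting them equal: -w^2 + 6*w - 8 = 0, i.e. -(w - 4)*(w - 2) = 0, so they meet at w = 2, 4.
For w in [2, 4], s = -w^2 + 7*w - 8 is on the right; area = ∫[2,4] (-w^2 + 6*w - 8) dw = 4/3.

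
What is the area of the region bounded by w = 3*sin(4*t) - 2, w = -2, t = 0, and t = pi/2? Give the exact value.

3

The difference (3*sin(4*t) - 2) - (-2) = 3*sin(4*t) changes sign at t = pi/4 inside [0, pi/2], so split the integral there.
∫[0,pi/4] (3*sin(4*t)) dt = 3/2.
∫[pi/4,pi/2] (3*sin(4*t)) dt = -3/2; the area of that piece is 3/2.
Total area = 3/2 + 3/2 = 3.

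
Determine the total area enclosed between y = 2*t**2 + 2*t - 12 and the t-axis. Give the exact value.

The curve meets the t-axis where 2*t**2 + 2*t - 12 = 0, i.e. 2*(t - 2)*(t + 3) = 0, at t = -3, 2.
On [-3, 2] the curve lies below the axis; ∫[-3,2] (2*t**2 + 2*t - 12) dt = -125/3, giving area 125/3.

125/3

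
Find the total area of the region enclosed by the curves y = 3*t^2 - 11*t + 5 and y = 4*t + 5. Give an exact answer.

Set the curves equal: 3*t^2 - 11*t + 5 = 4*t + 5, so 3*t^2 - 15*t = 0, which factors as 3*t*(t - 5) = 0. The curves meet at t = 0, 5.
On [0, 5], y = 4*t + 5 is on top; that piece has area ∫[0,5] (-(3*t^2 - 15*t)) dt = 125/2.

125/2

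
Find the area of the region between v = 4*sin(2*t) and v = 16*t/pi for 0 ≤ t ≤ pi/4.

On [0, pi/4], (4*sin(2*t)) - (16*t/pi) = -16*t/pi + 4*sin(2*t) is ≥ 0 throughout, so the area is a single integral of |-16*t/pi + 4*sin(2*t)|.
∫[0,pi/4] (-16*t/pi + 4*sin(2*t)) dt = 2 - pi/2.

2 - pi/2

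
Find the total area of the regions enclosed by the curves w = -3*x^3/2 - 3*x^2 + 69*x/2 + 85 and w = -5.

5137/8

Set the curves equal: -3*x^3/2 - 3*x^2 + 69*x/2 + 85 = -5, so -3*x^3/2 - 3*x^2 + 69*x/2 + 90 = 0, which factors as -3*(x - 5)*(x + 3)*(x + 4)/2 = 0. The curves meet at x = -4, -3, 5.
On [-4, -3], w = -5 is on top; that piece has area ∫[-4,-3] (-(-3*x^3/2 - 3*x^2 + 69*x/2 + 90)) dx = 17/8.
On [-3, 5], w = -3*x^3/2 - 3*x^2 + 69*x/2 + 85 is on top; that piece has area ∫[-3,5] (-3*x^3/2 - 3*x^2 + 69*x/2 + 90) dx = 640.
Total enclosed area = 17/8 + 640 = 5137/8.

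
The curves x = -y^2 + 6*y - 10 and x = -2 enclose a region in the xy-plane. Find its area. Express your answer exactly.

Both boundary curves give x as a function of y, so integrate with respect to y. Setting them equal: -y^2 + 6*y - 8 = 0, i.e. -(y - 4)*(y - 2) = 0, so they meet at y = 2, 4.
For y in [2, 4], x = -y^2 + 6*y - 10 is on the right; area = ∫[2,4] (-y^2 + 6*y - 8) dy = 4/3.

4/3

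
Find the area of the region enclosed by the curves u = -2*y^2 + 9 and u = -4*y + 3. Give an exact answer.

Both boundary curves give u as a function of y, so integrate with respect to y. Setting them equal: -2*y^2 + 4*y + 6 = 0, i.e. -2*(y - 3)*(y + 1) = 0, so they meet at y = -1, 3.
For y in [-1, 3], u = -2*y^2 + 9 is on the right; area = ∫[-1,3] (-2*y^2 + 4*y + 6) dy = 64/3.

64/3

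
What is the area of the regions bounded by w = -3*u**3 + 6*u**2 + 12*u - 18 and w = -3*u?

Set the curves equal: -3*u**3 + 6*u**2 + 12*u - 18 = -3*u, so -3*u**3 + 6*u**2 + 15*u - 18 = 0, which factors as -3*(u - 3)*(u - 1)*(u + 2) = 0. The curves meet at u = -2, 1, 3.
On [-2, 1], w = -3*u is on top; that piece has area ∫[-2,1] (-(-3*u**3 + 6*u**2 + 15*u - 18)) du = 189/4.
On [1, 3], w = -3*u**3 + 6*u**2 + 12*u - 18 is on top; that piece has area ∫[1,3] (-3*u**3 + 6*u**2 + 15*u - 18) du = 16.
Total enclosed area = 189/4 + 16 = 253/4.

253/4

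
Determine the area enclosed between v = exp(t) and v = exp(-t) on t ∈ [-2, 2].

The difference (exp(t)) - (exp(-t)) = exp(t) - exp(-t) changes sign at t = 0 inside [-2, 2], so split the integral there.
∫[-2,0] (exp(t) - exp(-t)) dt = -exp(2) - exp(-2) + 2; the area of that piece is -2 + exp(-2) + exp(2).
∫[0,2] (exp(t) - exp(-t)) dt = -2 + exp(-2) + exp(2).
Total area = (-2 + exp(-2) + exp(2)) + (-2 + exp(-2) + exp(2)) = -4 + 2*exp(-2) + 2*exp(2).

-4 + 2*exp(-2) + 2*exp(2)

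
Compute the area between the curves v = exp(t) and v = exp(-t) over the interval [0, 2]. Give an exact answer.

-2 + exp(-2) + exp(2)

On [0, 2], (exp(t)) - (exp(-t)) = exp(t) - exp(-t) is ≥ 0 throughout, so the area is a single integral of |exp(t) - exp(-t)|.
∫[0,2] (exp(t) - exp(-t)) dt = -2 + exp(-2) + exp(2).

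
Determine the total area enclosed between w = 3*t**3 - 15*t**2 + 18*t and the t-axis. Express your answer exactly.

The curve meets the t-axis where 3*t**3 - 15*t**2 + 18*t = 0, i.e. 3*t*(t - 3)*(t - 2) = 0, at t = 0, 2, 3.
On [0, 2] the curve lies above the axis; ∫[0,2] (3*t**3 - 15*t**2 + 18*t) dt = 8, giving area 8.
On [2, 3] the curve lies below the axis; ∫[2,3] (3*t**3 - 15*t**2 + 18*t) dt = -5/4, giving area 5/4.
Total area = 8 + 5/4 = 37/4.

37/4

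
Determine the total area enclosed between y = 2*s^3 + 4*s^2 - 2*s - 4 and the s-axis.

37/6

The curve meets the s-axis where 2*s^3 + 4*s^2 - 2*s - 4 = 0, i.e. 2*(s - 1)*(s + 1)*(s + 2) = 0, at s = -2, -1, 1.
On [-2, -1] the curve lies above the axis; ∫[-2,-1] (2*s^3 + 4*s^2 - 2*s - 4) ds = 5/6, giving area 5/6.
On [-1, 1] the curve lies below the axis; ∫[-1,1] (2*s^3 + 4*s^2 - 2*s - 4) ds = -16/3, giving area 16/3.
Total area = 5/6 + 16/3 = 37/6.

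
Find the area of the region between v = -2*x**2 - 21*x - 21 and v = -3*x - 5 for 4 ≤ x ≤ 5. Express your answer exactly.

413/3

On [4, 5], (-2*x**2 - 21*x - 21) - (-3*x - 5) = -2*x**2 - 18*x - 16 is ≤ 0 throughout, so the area is a single integral of |-2*x**2 - 18*x - 16|.
∫[4,5] (-2*x**2 - 18*x - 16) dx = -413/3; the area of that piece is 413/3.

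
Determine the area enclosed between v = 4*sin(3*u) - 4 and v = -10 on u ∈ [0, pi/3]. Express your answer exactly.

8/3 + 2*pi

On [0, pi/3], (4*sin(3*u) - 4) - (-10) = 4*sin(3*u) + 6 is ≥ 0 throughout, so the area is a single integral of |4*sin(3*u) + 6|.
∫[0,pi/3] (4*sin(3*u) + 6) du = 8/3 + 2*pi.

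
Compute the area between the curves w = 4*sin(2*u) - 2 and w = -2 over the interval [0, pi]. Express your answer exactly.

The difference (4*sin(2*u) - 2) - (-2) = 4*sin(2*u) changes sign at u = pi/2 inside [0, pi], so split the integral there.
∫[0,pi/2] (4*sin(2*u)) du = 4.
∫[pi/2,pi] (4*sin(2*u)) du = -4; the area of that piece is 4.
Total area = 4 + 4 = 8.

8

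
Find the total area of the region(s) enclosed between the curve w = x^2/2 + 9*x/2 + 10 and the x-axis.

1/12

The curve meets the x-axis where x^2/2 + 9*x/2 + 10 = 0, i.e. (x + 4)*(x + 5)/2 = 0, at x = -5, -4.
On [-5, -4] the curve lies below the axis; ∫[-5,-4] (x^2/2 + 9*x/2 + 10) dx = -1/12, giving area 1/12.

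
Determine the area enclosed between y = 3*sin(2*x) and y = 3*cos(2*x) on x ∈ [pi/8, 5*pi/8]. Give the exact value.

3*sqrt(2)

On [pi/8, 5*pi/8], (3*sin(2*x)) - (3*cos(2*x)) = 3*sin(2*x) - 3*cos(2*x) is ≥ 0 throughout, so the area is a single integral of |3*sin(2*x) - 3*cos(2*x)|.
∫[pi/8,5*pi/8] (3*sin(2*x) - 3*cos(2*x)) dx = 3*sqrt(2).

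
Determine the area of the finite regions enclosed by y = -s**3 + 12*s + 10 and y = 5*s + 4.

131/4

Set the curves equal: -s**3 + 12*s + 10 = 5*s + 4, so -s**3 + 7*s + 6 = 0, which factors as -(s - 3)*(s + 1)*(s + 2) = 0. The curves meet at s = -2, -1, 3.
On [-2, -1], y = 5*s + 4 is on top; that piece has area ∫[-2,-1] (-(-s**3 + 7*s + 6)) ds = 3/4.
On [-1, 3], y = -s**3 + 12*s + 10 is on top; that piece has area ∫[-1,3] (-s**3 + 7*s + 6) ds = 32.
Total enclosed area = 3/4 + 32 = 131/4.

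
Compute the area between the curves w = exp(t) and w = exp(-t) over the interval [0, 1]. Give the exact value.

-2 + exp(-1) + exp(1)

On [0, 1], (exp(t)) - (exp(-t)) = exp(t) - exp(-t) is ≥ 0 throughout, so the area is a single integral of |exp(t) - exp(-t)|.
∫[0,1] (exp(t) - exp(-t)) dt = -2 + exp(-1) + exp(1).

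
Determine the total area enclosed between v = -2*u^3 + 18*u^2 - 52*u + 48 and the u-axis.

The curve meets the u-axis where -2*u^3 + 18*u^2 - 52*u + 48 = 0, i.e. -2*(u - 4)*(u - 3)*(u - 2) = 0, at u = 2, 3, 4.
On [2, 3] the curve lies below the axis; ∫[2,3] (-2*u^3 + 18*u^2 - 52*u + 48) du = -1/2, giving area 1/2.
On [3, 4] the curve lies above the axis; ∫[3,4] (-2*u^3 + 18*u^2 - 52*u + 48) du = 1/2, giving area 1/2.
Total area = 1/2 + 1/2 = 1.

1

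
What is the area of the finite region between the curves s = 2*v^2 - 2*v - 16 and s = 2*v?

72

Both boundary curves give s as a function of v, so integrate with respect to v. Setting them equal: 2*v^2 - 4*v - 16 = 0, i.e. 2*(v - 4)*(v + 2) = 0, so they meet at v = -2, 4.
For v in [-2, 4], s = 2*v^2 - 2*v - 16 is on the left; area = ∫[-2,4] (-(2*v^2 - 4*v - 16)) dv = 72.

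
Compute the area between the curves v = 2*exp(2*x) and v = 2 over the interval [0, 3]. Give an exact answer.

On [0, 3], (2*exp(2*x)) - (2) = 2*exp(2*x) - 2 is ≥ 0 throughout, so the area is a single integral of |2*exp(2*x) - 2|.
∫[0,3] (2*exp(2*x) - 2) dx = -7 + exp(6).

-7 + exp(6)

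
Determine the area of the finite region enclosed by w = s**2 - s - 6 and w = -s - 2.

Set the curves equal: s**2 - s - 6 = -s - 2, so s**2 - 4 = 0, which factors as (s - 2)*(s + 2) = 0. The curves meet at s = -2, 2.
On [-2, 2], w = -s - 2 is on top; that piece has area ∫[-2,2] (-(s**2 - 4)) ds = 32/3.

32/3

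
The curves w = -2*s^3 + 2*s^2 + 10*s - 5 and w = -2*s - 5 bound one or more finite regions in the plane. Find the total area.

253/6

Set the curves equal: -2*s^3 + 2*s^2 + 10*s - 5 = -2*s - 5, so -2*s^3 + 2*s^2 + 12*s = 0, which factors as -2*s*(s - 3)*(s + 2) = 0. The curves meet at s = -2, 0, 3.
On [-2, 0], w = -2*s - 5 is on top; that piece has area ∫[-2,0] (-(-2*s^3 + 2*s^2 + 12*s)) ds = 32/3.
On [0, 3], w = -2*s^3 + 2*s^2 + 10*s - 5 is on top; that piece has area ∫[0,3] (-2*s^3 + 2*s^2 + 12*s) ds = 63/2.
Total enclosed area = 32/3 + 63/2 = 253/6.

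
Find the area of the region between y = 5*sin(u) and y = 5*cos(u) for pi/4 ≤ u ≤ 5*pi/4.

10*sqrt(2)

On [pi/4, 5*pi/4], (5*sin(u)) - (5*cos(u)) = 5*sin(u) - 5*cos(u) is ≥ 0 throughout, so the area is a single integral of |5*sin(u) - 5*cos(u)|.
∫[pi/4,5*pi/4] (5*sin(u) - 5*cos(u)) du = 10*sqrt(2).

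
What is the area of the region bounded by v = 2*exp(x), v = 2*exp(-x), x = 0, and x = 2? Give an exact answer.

On [0, 2], (2*exp(x)) - (2*exp(-x)) = 2*exp(x) - 2*exp(-x) is ≥ 0 throughout, so the area is a single integral of |2*exp(x) - 2*exp(-x)|.
∫[0,2] (2*exp(x) - 2*exp(-x)) dx = -4 + 2*exp(-2) + 2*exp(2).

-4 + 2*exp(-2) + 2*exp(2)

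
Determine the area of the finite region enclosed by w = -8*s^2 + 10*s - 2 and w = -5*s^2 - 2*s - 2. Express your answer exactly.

32

Set the curves equal: -8*s^2 + 10*s - 2 = -5*s^2 - 2*s - 2, so -3*s^2 + 12*s = 0, which factors as -3*s*(s - 4) = 0. The curves meet at s = 0, 4.
On [0, 4], w = -8*s^2 + 10*s - 2 is on top; that piece has area ∫[0,4] (-3*s^2 + 12*s) ds = 32.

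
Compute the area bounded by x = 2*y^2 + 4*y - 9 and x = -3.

Both boundary curves give x as a function of y, so integrate with respect to y. Setting them equal: 2*y^2 + 4*y - 6 = 0, i.e. 2*(y - 1)*(y + 3) = 0, so they meet at y = -3, 1.
For y in [-3, 1], x = 2*y^2 + 4*y - 9 is on the left; area = ∫[-3,1] (-(2*y^2 + 4*y - 6)) dy = 64/3.

64/3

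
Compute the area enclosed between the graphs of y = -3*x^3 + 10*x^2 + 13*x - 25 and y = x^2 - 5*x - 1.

Set the curves equal: -3*x^3 + 10*x^2 + 13*x - 25 = x^2 - 5*x - 1, so -3*x^3 + 9*x^2 + 18*x - 24 = 0, which factors as -3*(x - 4)*(x - 1)*(x + 2) = 0. The curves meet at x = -2, 1, 4.
On [-2, 1], y = x^2 - 5*x - 1 is on top; that piece has area ∫[-2,1] (-(-3*x^3 + 9*x^2 + 18*x - 24)) dx = 243/4.
On [1, 4], y = -3*x^3 + 10*x^2 + 13*x - 25 is on top; that piece has area ∫[1,4] (-3*x^3 + 9*x^2 + 18*x - 24) dx = 243/4.
Total enclosed area = 243/4 + 243/4 = 243/2.

243/2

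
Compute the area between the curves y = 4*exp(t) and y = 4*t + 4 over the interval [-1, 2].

On [-1, 2], (4*exp(t)) - (4*t + 4) = -4*t + 4*exp(t) - 4 is ≥ 0 throughout, so the area is a single integral of |-4*t + 4*exp(t) - 4|.
∫[-1,2] (-4*t + 4*exp(t) - 4) dt = -18 - 4*exp(-1) + 4*exp(2).

-18 - 4*exp(-1) + 4*exp(2)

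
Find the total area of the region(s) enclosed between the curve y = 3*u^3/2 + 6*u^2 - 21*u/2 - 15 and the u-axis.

The curve meets the u-axis where 3*u^3/2 + 6*u^2 - 21*u/2 - 15 = 0, i.e. 3*(u - 2)*(u + 1)*(u + 5)/2 = 0, at u = -5, -1, 2.
On [-5, -1] the curve lies above the axis; ∫[-5,-1] (3*u^3/2 + 6*u^2 - 21*u/2 - 15) du = 80, giving area 80.
On [-1, 2] the curve lies below the axis; ∫[-1,2] (3*u^3/2 + 6*u^2 - 21*u/2 - 15) du = -297/8, giving area 297/8.
Total area = 80 + 297/8 = 937/8.

937/8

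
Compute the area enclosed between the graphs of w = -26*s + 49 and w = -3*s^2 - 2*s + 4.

4

Set the curves equal: -26*s + 49 = -3*s^2 - 2*s + 4, so 3*s^2 - 24*s + 45 = 0, which factors as 3*(s - 5)*(s - 3) = 0. The curves meet at s = 3, 5.
On [3, 5], w = -3*s^2 - 2*s + 4 is on top; that piece has area ∫[3,5] (-(3*s^2 - 24*s + 45)) ds = 4.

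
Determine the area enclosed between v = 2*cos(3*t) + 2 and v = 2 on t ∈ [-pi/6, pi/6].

On [-pi/6, pi/6], (2*cos(3*t) + 2) - (2) = 2*cos(3*t) is ≥ 0 throughout, so the area is a single integral of |2*cos(3*t)|.
∫[-pi/6,pi/6] (2*cos(3*t)) dt = 4/3.

4/3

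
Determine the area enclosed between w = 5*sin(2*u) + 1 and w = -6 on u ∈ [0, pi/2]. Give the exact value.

5 + 7*pi/2

On [0, pi/2], (5*sin(2*u) + 1) - (-6) = 5*sin(2*u) + 7 is ≥ 0 throughout, so the area is a single integral of |5*sin(2*u) + 7|.
∫[0,pi/2] (5*sin(2*u) + 7) du = 5 + 7*pi/2.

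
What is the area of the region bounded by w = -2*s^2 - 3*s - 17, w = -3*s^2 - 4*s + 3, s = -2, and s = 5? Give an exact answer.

The difference (-2*s^2 - 3*s - 17) - (-3*s^2 - 4*s + 3) = s^2 + s - 20 changes sign at s = 4 inside [-2, 5], so split the integral there.
∫[-2,4] (s^2 + s - 20) ds = -90; the area of that piece is 90.
∫[4,5] (s^2 + s - 20) ds = 29/6.
Total area = 90 + 29/6 = 569/6.

569/6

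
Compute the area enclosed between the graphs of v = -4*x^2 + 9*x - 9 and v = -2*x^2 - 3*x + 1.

Set the curves equal: -4*x^2 + 9*x - 9 = -2*x^2 - 3*x + 1, so -2*x^2 + 12*x - 10 = 0, which factors as -2*(x - 5)*(x - 1) = 0. The curves meet at x = 1, 5.
On [1, 5], v = -4*x^2 + 9*x - 9 is on top; that piece has area ∫[1,5] (-2*x^2 + 12*x - 10) dx = 64/3.

64/3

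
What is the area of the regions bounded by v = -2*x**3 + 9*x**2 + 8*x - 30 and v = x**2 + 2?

Set the curves equal: -2*x**3 + 9*x**2 + 8*x - 30 = x**2 + 2, so -2*x**3 + 8*x**2 + 8*x - 32 = 0, which factors as -2*(x - 4)*(x - 2)*(x + 2) = 0. The curves meet at x = -2, 2, 4.
On [-2, 2], v = x**2 + 2 is on top; that piece has area ∫[-2,2] (-(-2*x**3 + 8*x**2 + 8*x - 32)) dx = 256/3.
On [2, 4], v = -2*x**3 + 9*x**2 + 8*x - 30 is on top; that piece has area ∫[2,4] (-2*x**3 + 8*x**2 + 8*x - 32) dx = 40/3.
Total enclosed area = 256/3 + 40/3 = 296/3.

296/3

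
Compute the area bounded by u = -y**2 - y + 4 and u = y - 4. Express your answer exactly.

36

Both boundary curves give u as a function of y, so integrate with respect to y. Setting them equal: -y**2 - 2*y + 8 = 0, i.e. -(y - 2)*(y + 4) = 0, so they meet at y = -4, 2.
For y in [-4, 2], u = -y**2 - y + 4 is on the right; area = ∫[-4,2] (-y**2 - 2*y + 8) dy = 36.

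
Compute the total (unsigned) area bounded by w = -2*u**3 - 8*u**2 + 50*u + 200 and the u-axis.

4019/3

The curve meets the u-axis where -2*u**3 - 8*u**2 + 50*u + 200 = 0, i.e. -2*(u - 5)*(u + 4)*(u + 5) = 0, at u = -5, -4, 5.
On [-5, -4] the curve lies below the axis; ∫[-5,-4] (-2*u**3 - 8*u**2 + 50*u + 200) du = -19/6, giving area 19/6.
On [-4, 5] the curve lies above the axis; ∫[-4,5] (-2*u**3 - 8*u**2 + 50*u + 200) du = 2673/2, giving area 2673/2.
Total area = 19/6 + 2673/2 = 4019/3.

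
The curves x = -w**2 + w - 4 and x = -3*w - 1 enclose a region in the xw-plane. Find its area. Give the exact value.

4/3

Both boundary curves give x as a function of w, so integrate with respect to w. Setting them equal: -w**2 + 4*w - 3 = 0, i.e. -(w - 3)*(w - 1) = 0, so they meet at w = 1, 3.
For w in [1, 3], x = -w**2 + w - 4 is on the right; area = ∫[1,3] (-w**2 + 4*w - 3) dw = 4/3.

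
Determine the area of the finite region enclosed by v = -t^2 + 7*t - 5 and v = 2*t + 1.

1/6

Set the curves equal: -t^2 + 7*t - 5 = 2*t + 1, so -t^2 + 5*t - 6 = 0, which factors as -(t - 3)*(t - 2) = 0. The curves meet at t = 2, 3.
On [2, 3], v = -t^2 + 7*t - 5 is on top; that piece has area ∫[2,3] (-t^2 + 5*t - 6) dt = 1/6.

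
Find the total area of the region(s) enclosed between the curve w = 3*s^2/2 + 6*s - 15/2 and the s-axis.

The curve meets the s-axis where 3*s^2/2 + 6*s - 15/2 = 0, i.e. 3*(s - 1)*(s + 5)/2 = 0, at s = -5, 1.
On [-5, 1] the curve lies below the axis; ∫[-5,1] (3*s^2/2 + 6*s - 15/2) ds = -54, giving area 54.

54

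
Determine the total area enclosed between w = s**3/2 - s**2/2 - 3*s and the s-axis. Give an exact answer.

The curve meets the s-axis where s**3/2 - s**2/2 - 3*s = 0, i.e. s*(s - 3)*(s + 2)/2 = 0, at s = -2, 0, 3.
On [-2, 0] the curve lies above the axis; ∫[-2,0] (s**3/2 - s**2/2 - 3*s) ds = 8/3, giving area 8/3.
On [0, 3] the curve lies below the axis; ∫[0,3] (s**3/2 - s**2/2 - 3*s) ds = -63/8, giving area 63/8.
Total area = 8/3 + 63/8 = 253/24.

253/24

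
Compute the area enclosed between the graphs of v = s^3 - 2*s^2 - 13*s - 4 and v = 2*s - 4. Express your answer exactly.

Set the curves equal: s^3 - 2*s^2 - 13*s - 4 = 2*s - 4, so s^3 - 2*s^2 - 15*s = 0, which factors as s*(s - 5)*(s + 3) = 0. The curves meet at s = -3, 0, 5.
On [-3, 0], v = s^3 - 2*s^2 - 13*s - 4 is on top; that piece has area ∫[-3,0] (s^3 - 2*s^2 - 15*s) ds = 117/4.
On [0, 5], v = 2*s - 4 is on top; that piece has area ∫[0,5] (-(s^3 - 2*s^2 - 15*s)) ds = 1375/12.
Total enclosed area = 117/4 + 1375/12 = 863/6.

863/6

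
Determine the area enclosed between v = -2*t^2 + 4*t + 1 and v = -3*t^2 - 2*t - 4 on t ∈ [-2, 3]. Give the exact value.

The difference (-2*t^2 + 4*t + 1) - (-3*t^2 - 2*t - 4) = t^2 + 6*t + 5 changes sign at t = -1 inside [-2, 3], so split the integral there.
∫[-2,-1] (t^2 + 6*t + 5) dt = -5/3; the area of that piece is 5/3.
∫[-1,3] (t^2 + 6*t + 5) dt = 160/3.
Total area = 5/3 + 160/3 = 55.

55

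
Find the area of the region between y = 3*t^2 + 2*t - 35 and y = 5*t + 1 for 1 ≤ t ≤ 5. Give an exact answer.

The difference (3*t^2 + 2*t - 35) - (5*t + 1) = 3*t^2 - 3*t - 36 changes sign at t = 4 inside [1, 5], so split the integral there.
∫[1,4] (3*t^2 - 3*t - 36) dt = -135/2; the area of that piece is 135/2.
∫[4,5] (3*t^2 - 3*t - 36) dt = 23/2.
Total area = 135/2 + 23/2 = 79.

79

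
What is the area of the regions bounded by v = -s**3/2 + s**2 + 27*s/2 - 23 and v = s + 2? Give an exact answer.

Set the curves equal: -s**3/2 + s**2 + 27*s/2 - 23 = s + 2, so -s**3/2 + s**2 + 25*s/2 - 25 = 0, which factors as -(s - 5)*(s - 2)*(s + 5)/2 = 0. The curves meet at s = -5, 2, 5.
On [-5, 2], v = s + 2 is on top; that piece has area ∫[-5,2] (-(-s**3/2 + s**2 + 25*s/2 - 25)) ds = 4459/24.
On [2, 5], v = -s**3/2 + s**2 + 27*s/2 - 23 is on top; that piece has area ∫[2,5] (-s**3/2 + s**2 + 25*s/2 - 25) ds = 153/8.
Total enclosed area = 4459/24 + 153/8 = 2459/12.

2459/12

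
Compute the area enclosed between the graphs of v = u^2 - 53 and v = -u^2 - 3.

1000/3

Set the curves equal: u^2 - 53 = -u^2 - 3, so 2*u^2 - 50 = 0, which factors as 2*(u - 5)*(u + 5) = 0. The curves meet at u = -5, 5.
On [-5, 5], v = -u^2 - 3 is on top; that piece has area ∫[-5,5] (-(2*u^2 - 50)) du = 1000/3.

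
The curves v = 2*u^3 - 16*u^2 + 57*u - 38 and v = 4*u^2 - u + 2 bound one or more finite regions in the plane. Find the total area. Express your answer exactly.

Set the curves equal: 2*u^3 - 16*u^2 + 57*u - 38 = 4*u^2 - u + 2, so 2*u^3 - 20*u^2 + 58*u - 40 = 0, which factors as 2*(u - 5)*(u - 4)*(u - 1) = 0. The curves meet at u = 1, 4, 5.
On [1, 4], v = 2*u^3 - 16*u^2 + 57*u - 38 is on top; that piece has area ∫[1,4] (2*u^3 - 20*u^2 + 58*u - 40) du = 45/2.
On [4, 5], v = 4*u^2 - u + 2 is on top; that piece has area ∫[4,5] (-(2*u^3 - 20*u^2 + 58*u - 40)) du = 7/6.
Total enclosed area = 45/2 + 7/6 = 71/3.

71/3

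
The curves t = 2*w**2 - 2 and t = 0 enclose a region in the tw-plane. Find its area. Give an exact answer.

Both boundary curves give t as a function of w, so integrate with respect to w. Setting them equal: 2*w**2 - 2 = 0, i.e. 2*(w - 1)*(w + 1) = 0, so they meet at w = -1, 1.
For w in [-1, 1], t = 2*w**2 - 2 is on the left; area = ∫[-1,1] (-(2*w**2 - 2)) dw = 8/3.

8/3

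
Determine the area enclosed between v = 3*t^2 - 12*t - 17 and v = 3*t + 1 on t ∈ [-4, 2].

The difference (3*t^2 - 12*t - 17) - (3*t + 1) = 3*t^2 - 15*t - 18 changes sign at t = -1 inside [-4, 2], so split the integral there.
∫[-4,-1] (3*t^2 - 15*t - 18) dt = 243/2.
∫[-1,2] (3*t^2 - 15*t - 18) dt = -135/2; the area of that piece is 135/2.
Total area = 243/2 + 135/2 = 189.

189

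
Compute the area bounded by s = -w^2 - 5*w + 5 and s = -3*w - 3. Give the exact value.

36

Both boundary curves give s as a function of w, so integrate with respect to w. Setting them equal: -w^2 - 2*w + 8 = 0, i.e. -(w - 2)*(w + 4) = 0, so they meet at w = -4, 2.
For w in [-4, 2], s = -w^2 - 5*w + 5 is on the right; area = ∫[-4,2] (-w^2 - 2*w + 8) dw = 36.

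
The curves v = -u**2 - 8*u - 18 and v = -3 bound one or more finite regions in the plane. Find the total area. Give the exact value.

4/3

Set the curves equal: -u**2 - 8*u - 18 = -3, so -u**2 - 8*u - 15 = 0, which factors as -(u + 3)*(u + 5) = 0. The curves meet at u = -5, -3.
On [-5, -3], v = -u**2 - 8*u - 18 is on top; that piece has area ∫[-5,-3] (-u**2 - 8*u - 15) du = 4/3.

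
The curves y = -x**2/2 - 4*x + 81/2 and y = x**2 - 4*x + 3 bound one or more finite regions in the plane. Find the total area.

Set the curves equal: -x**2/2 - 4*x + 81/2 = x**2 - 4*x + 3, so -3*x**2/2 + 75/2 = 0, which factors as -3*(x - 5)*(x + 5)/2 = 0. The curves meet at x = -5, 5.
On [-5, 5], y = -x**2/2 - 4*x + 81/2 is on top; that piece has area ∫[-5,5] (-3*x**2/2 + 75/2) dx = 250.

250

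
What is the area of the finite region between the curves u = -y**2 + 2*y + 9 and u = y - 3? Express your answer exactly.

Both boundary curves give u as a function of y, so integrate with respect to y. Setting them equal: -y**2 + y + 12 = 0, i.e. -(y - 4)*(y + 3) = 0, so they meet at y = -3, 4.
For y in [-3, 4], u = -y**2 + 2*y + 9 is on the right; area = ∫[-3,4] (-y**2 + y + 12) dy = 343/6.

343/6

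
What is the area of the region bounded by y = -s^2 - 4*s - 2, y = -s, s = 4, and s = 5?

215/6

On [4, 5], (-s^2 - 4*s - 2) - (-s) = -s^2 - 3*s - 2 is ≤ 0 throughout, so the area is a single integral of |-s^2 - 3*s - 2|.
∫[4,5] (-s^2 - 3*s - 2) ds = -215/6; the area of that piece is 215/6.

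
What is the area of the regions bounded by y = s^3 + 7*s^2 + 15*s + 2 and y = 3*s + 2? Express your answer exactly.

71/6

Set the curves equal: s^3 + 7*s^2 + 15*s + 2 = 3*s + 2, so s^3 + 7*s^2 + 12*s = 0, which factors as s*(s + 3)*(s + 4) = 0. The curves meet at s = -4, -3, 0.
On [-4, -3], y = s^3 + 7*s^2 + 15*s + 2 is on top; that piece has area ∫[-4,-3] (s^3 + 7*s^2 + 12*s) ds = 7/12.
On [-3, 0], y = 3*s + 2 is on top; that piece has area ∫[-3,0] (-(s^3 + 7*s^2 + 12*s)) ds = 45/4.
Total enclosed area = 7/12 + 45/4 = 71/6.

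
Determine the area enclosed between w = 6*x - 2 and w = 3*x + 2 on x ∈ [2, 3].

7/2

On [2, 3], (6*x - 2) - (3*x + 2) = 3*x - 4 is ≥ 0 throughout, so the area is a single integral of |3*x - 4|.
∫[2,3] (3*x - 4) dx = 7/2.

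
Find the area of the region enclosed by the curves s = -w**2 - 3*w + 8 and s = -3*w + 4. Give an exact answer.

Both boundary curves give s as a function of w, so integrate with respect to w. Setting them equal: -w**2 + 4 = 0, i.e. -(w - 2)*(w + 2) = 0, so they meet at w = -2, 2.
For w in [-2, 2], s = -w**2 - 3*w + 8 is on the right; area = ∫[-2,2] (-w**2 + 4) dw = 32/3.

32/3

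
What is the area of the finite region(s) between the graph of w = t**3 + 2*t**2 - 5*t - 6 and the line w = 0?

The curve meets the t-axis where t**3 + 2*t**2 - 5*t - 6 = 0, i.e. (t - 2)*(t + 1)*(t + 3) = 0, at t = -3, -1, 2.
On [-3, -1] the curve lies above the axis; ∫[-3,-1] (t**3 + 2*t**2 - 5*t - 6) dt = 16/3, giving area 16/3.
On [-1, 2] the curve lies below the axis; ∫[-1,2] (t**3 + 2*t**2 - 5*t - 6) dt = -63/4, giving area 63/4.
Total area = 16/3 + 63/4 = 253/12.

253/12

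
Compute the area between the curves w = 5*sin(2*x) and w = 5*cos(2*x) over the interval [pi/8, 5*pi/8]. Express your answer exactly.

On [pi/8, 5*pi/8], (5*sin(2*x)) - (5*cos(2*x)) = 5*sin(2*x) - 5*cos(2*x) is ≥ 0 throughout, so the area is a single integral of |5*sin(2*x) - 5*cos(2*x)|.
∫[pi/8,5*pi/8] (5*sin(2*x) - 5*cos(2*x)) dx = 5*sqrt(2).

5*sqrt(2)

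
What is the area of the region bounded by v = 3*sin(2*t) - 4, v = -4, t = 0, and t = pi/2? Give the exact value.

3

On [0, pi/2], (3*sin(2*t) - 4) - (-4) = 3*sin(2*t) is ≥ 0 throughout, so the area is a single integral of |3*sin(2*t)|.
∫[0,pi/2] (3*sin(2*t)) dt = 3.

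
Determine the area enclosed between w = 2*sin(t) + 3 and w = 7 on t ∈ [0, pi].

-4 + 4*pi

On [0, pi], (2*sin(t) + 3) - (7) = 2*sin(t) - 4 is ≤ 0 throughout, so the area is a single integral of |2*sin(t) - 4|.
∫[0,pi] (2*sin(t) - 4) dt = 4 - 4*pi; the area of that piece is -4 + 4*pi.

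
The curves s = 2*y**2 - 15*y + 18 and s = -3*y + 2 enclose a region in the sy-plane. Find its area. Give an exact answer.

Both boundary curves give s as a function of y, so integrate with respect to y. Setting them equal: 2*y**2 - 12*y + 16 = 0, i.e. 2*(y - 4)*(y - 2) = 0, so they meet at y = 2, 4.
For y in [2, 4], s = 2*y**2 - 15*y + 18 is on the left; area = ∫[2,4] (-(2*y**2 - 12*y + 16)) dy = 8/3.

8/3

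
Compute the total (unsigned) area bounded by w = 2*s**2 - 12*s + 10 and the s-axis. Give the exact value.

The curve meets the s-axis where 2*s**2 - 12*s + 10 = 0, i.e. 2*(s - 5)*(s - 1) = 0, at s = 1, 5.
On [1, 5] the curve lies below the axis; ∫[1,5] (2*s**2 - 12*s + 10) ds = -64/3, giving area 64/3.

64/3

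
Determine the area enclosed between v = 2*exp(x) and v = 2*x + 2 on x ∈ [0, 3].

-17 + 2*exp(3)

On [0, 3], (2*exp(x)) - (2*x + 2) = -2*x + 2*exp(x) - 2 is ≥ 0 throughout, so the area is a single integral of |-2*x + 2*exp(x) - 2|.
∫[0,3] (-2*x + 2*exp(x) - 2) dx = -17 + 2*exp(3).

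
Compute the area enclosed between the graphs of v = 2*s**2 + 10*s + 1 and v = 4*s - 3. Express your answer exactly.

1/3

Set the curves equal: 2*s**2 + 10*s + 1 = 4*s - 3, so 2*s**2 + 6*s + 4 = 0, which factors as 2*(s + 1)*(s + 2) = 0. The curves meet at s = -2, -1.
On [-2, -1], v = 4*s - 3 is on top; that piece has area ∫[-2,-1] (-(2*s**2 + 6*s + 4)) ds = 1/3.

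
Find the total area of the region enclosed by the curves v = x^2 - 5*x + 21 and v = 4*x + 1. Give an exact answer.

1/6

Set the curves equal: x^2 - 5*x + 21 = 4*x + 1, so x^2 - 9*x + 20 = 0, which factors as (x - 5)*(x - 4) = 0. The curves meet at x = 4, 5.
On [4, 5], v = 4*x + 1 is on top; that piece has area ∫[4,5] (-(x^2 - 9*x + 20)) dx = 1/6.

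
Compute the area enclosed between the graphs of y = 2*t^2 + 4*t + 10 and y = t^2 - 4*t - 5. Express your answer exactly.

Set the curves equal: 2*t^2 + 4*t + 10 = t^2 - 4*t - 5, so t^2 + 8*t + 15 = 0, which factors as (t + 3)*(t + 5) = 0. The curves meet at t = -5, -3.
On [-5, -3], y = t^2 - 4*t - 5 is on top; that piece has area ∫[-5,-3] (-(t^2 + 8*t + 15)) dt = 4/3.

4/3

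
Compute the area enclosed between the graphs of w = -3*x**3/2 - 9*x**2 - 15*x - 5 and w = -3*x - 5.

Set the curves equal: -3*x**3/2 - 9*x**2 - 15*x - 5 = -3*x - 5, so -3*x**3/2 - 9*x**2 - 12*x = 0, which factors as -3*x*(x + 2)*(x + 4)/2 = 0. The curves meet at x = -4, -2, 0.
On [-4, -2], w = -3*x - 5 is on top; that piece has area ∫[-4,-2] (-(-3*x**3/2 - 9*x**2 - 12*x)) dx = 6.
On [-2, 0], w = -3*x**3/2 - 9*x**2 - 15*x - 5 is on top; that piece has area ∫[-2,0] (-3*x**3/2 - 9*x**2 - 12*x) dx = 6.
Total enclosed area = 6 + 6 = 12.

12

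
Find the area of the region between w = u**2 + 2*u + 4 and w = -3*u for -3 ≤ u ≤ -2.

13/6

On [-3, -2], (u**2 + 2*u + 4) - (-3*u) = u**2 + 5*u + 4 is ≤ 0 throughout, so the area is a single integral of |u**2 + 5*u + 4|.
∫[-3,-2] (u**2 + 5*u + 4) du = -13/6; the area of that piece is 13/6.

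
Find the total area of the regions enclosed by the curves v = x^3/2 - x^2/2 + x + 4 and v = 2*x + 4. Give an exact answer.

37/24

Set the curves equal: x^3/2 - x^2/2 + x + 4 = 2*x + 4, so x^3/2 - x^2/2 - x = 0, which factors as x*(x - 2)*(x + 1)/2 = 0. The curves meet at x = -1, 0, 2.
On [-1, 0], v = x^3/2 - x^2/2 + x + 4 is on top; that piece has area ∫[-1,0] (x^3/2 - x^2/2 - x) dx = 5/24.
On [0, 2], v = 2*x + 4 is on top; that piece has area ∫[0,2] (-(x^3/2 - x^2/2 - x)) dx = 4/3.
Total enclosed area = 5/24 + 4/3 = 37/24.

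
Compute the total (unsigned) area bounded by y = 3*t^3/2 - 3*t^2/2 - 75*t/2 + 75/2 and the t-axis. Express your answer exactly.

The curve meets the t-axis where 3*t^3/2 - 3*t^2/2 - 75*t/2 + 75/2 = 0, i.e. 3*(t - 5)*(t - 1)*(t + 5)/2 = 0, at t = -5, 1, 5.
On [-5, 1] the curve lies above the axis; ∫[-5,1] (3*t^3/2 - 3*t^2/2 - 75*t/2 + 75/2) dt = 378, giving area 378.
On [1, 5] the curve lies below the axis; ∫[1,5] (3*t^3/2 - 3*t^2/2 - 75*t/2 + 75/2) dt = -128, giving area 128.
Total area = 378 + 128 = 506.

506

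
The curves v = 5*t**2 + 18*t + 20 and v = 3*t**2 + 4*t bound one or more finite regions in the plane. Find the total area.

9

Set the curves equal: 5*t**2 + 18*t + 20 = 3*t**2 + 4*t, so 2*t**2 + 14*t + 20 = 0, which factors as 2*(t + 2)*(t + 5) = 0. The curves meet at t = -5, -2.
On [-5, -2], v = 3*t**2 + 4*t is on top; that piece has area ∫[-5,-2] (-(2*t**2 + 14*t + 20)) dt = 9.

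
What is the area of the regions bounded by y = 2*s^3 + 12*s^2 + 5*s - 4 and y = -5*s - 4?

131/2

Set the curves equal: 2*s^3 + 12*s^2 + 5*s - 4 = -5*s - 4, so 2*s^3 + 12*s^2 + 10*s = 0, which factors as 2*s*(s + 1)*(s + 5) = 0. The curves meet at s = -5, -1, 0.
On [-5, -1], y = 2*s^3 + 12*s^2 + 5*s - 4 is on top; that piece has area ∫[-5,-1] (2*s^3 + 12*s^2 + 10*s) ds = 64.
On [-1, 0], y = -5*s - 4 is on top; that piece has area ∫[-1,0] (-(2*s^3 + 12*s^2 + 10*s)) ds = 3/2.
Total enclosed area = 64 + 3/2 = 131/2.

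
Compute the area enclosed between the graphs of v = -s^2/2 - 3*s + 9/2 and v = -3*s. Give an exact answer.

18

Set the curves equal: -s^2/2 - 3*s + 9/2 = -3*s, so -s^2/2 + 9/2 = 0, which factors as -(s - 3)*(s + 3)/2 = 0. The curves meet at s = -3, 3.
On [-3, 3], v = -s^2/2 - 3*s + 9/2 is on top; that piece has area ∫[-3,3] (-s^2/2 + 9/2) ds = 18.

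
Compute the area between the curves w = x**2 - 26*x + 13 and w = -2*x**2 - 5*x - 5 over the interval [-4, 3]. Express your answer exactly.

669/2

The difference (x**2 - 26*x + 13) - (-2*x**2 - 5*x - 5) = 3*x**2 - 21*x + 18 changes sign at x = 1 inside [-4, 3], so split the integral there.
∫[-4,1] (3*x**2 - 21*x + 18) dx = 625/2.
∫[1,3] (3*x**2 - 21*x + 18) dx = -22; the area of that piece is 22.
Total area = 625/2 + 22 = 669/2.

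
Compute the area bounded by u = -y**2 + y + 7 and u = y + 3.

Both boundary curves give u as a function of y, so integrate with respect to y. Setting them equal: -y**2 + 4 = 0, i.e. -(y - 2)*(y + 2) = 0, so they meet at y = -2, 2.
For y in [-2, 2], u = -y**2 + y + 7 is on the right; area = ∫[-2,2] (-y**2 + 4) dy = 32/3.

32/3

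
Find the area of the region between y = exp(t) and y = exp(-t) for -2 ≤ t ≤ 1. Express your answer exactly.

-4 + exp(-2) + exp(-1) + exp(1) + exp(2)

The difference (exp(t)) - (exp(-t)) = exp(t) - exp(-t) changes sign at t = 0 inside [-2, 1], so split the integral there.
∫[-2,0] (exp(t) - exp(-t)) dt = -exp(2) - exp(-2) + 2; the area of that piece is -2 + exp(-2) + exp(2).
∫[0,1] (exp(t) - exp(-t)) dt = -2 + exp(-1) + exp(1).
Total area = (-2 + exp(-2) + exp(2)) + (-2 + exp(-1) + exp(1)) = -4 + exp(-2) + exp(-1) + exp(1) + exp(2).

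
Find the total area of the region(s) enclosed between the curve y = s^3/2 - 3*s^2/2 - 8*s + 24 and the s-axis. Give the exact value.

517/4

The curve meets the s-axis where s^3/2 - 3*s^2/2 - 8*s + 24 = 0, i.e. (s - 4)*(s - 3)*(s + 4)/2 = 0, at s = -4, 3, 4.
On [-4, 3] the curve lies above the axis; ∫[-4,3] (s^3/2 - 3*s^2/2 - 8*s + 24) ds = 1029/8, giving area 1029/8.
On [3, 4] the curve lies below the axis; ∫[3,4] (s^3/2 - 3*s^2/2 - 8*s + 24) ds = -5/8, giving area 5/8.
Total area = 1029/8 + 5/8 = 517/4.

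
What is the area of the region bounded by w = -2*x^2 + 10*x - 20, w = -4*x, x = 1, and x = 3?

The difference (-2*x^2 + 10*x - 20) - (-4*x) = -2*x^2 + 14*x - 20 changes sign at x = 2 inside [1, 3], so split the integral there.
∫[1,2] (-2*x^2 + 14*x - 20) dx = -11/3; the area of that piece is 11/3.
∫[2,3] (-2*x^2 + 14*x - 20) dx = 7/3.
Total area = 11/3 + 7/3 = 6.

6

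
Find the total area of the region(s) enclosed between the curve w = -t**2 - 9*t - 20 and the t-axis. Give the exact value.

The curve meets the t-axis where -t**2 - 9*t - 20 = 0, i.e. -(t + 4)*(t + 5) = 0, at t = -5, -4.
On [-5, -4] the curve lies above the axis; ∫[-5,-4] (-t**2 - 9*t - 20) dt = 1/6, giving area 1/6.

1/6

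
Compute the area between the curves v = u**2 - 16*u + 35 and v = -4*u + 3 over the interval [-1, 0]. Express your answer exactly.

115/3

On [-1, 0], (u**2 - 16*u + 35) - (-4*u + 3) = u**2 - 12*u + 32 is ≥ 0 throughout, so the area is a single integral of |u**2 - 12*u + 32|.
∫[-1,0] (u**2 - 12*u + 32) du = 115/3.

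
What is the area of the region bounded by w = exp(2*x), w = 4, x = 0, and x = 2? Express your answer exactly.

The difference (exp(2*x)) - (4) = exp(2*x) - 4 changes sign at x = log(2) inside [0, 2], so split the integral there.
∫[0,log(2)] (exp(2*x) - 4) dx = 3/2 - log(16); the area of that piece is -3/2 + log(16).
∫[log(2),2] (exp(2*x) - 4) dx = -10 + 4*log(2) + exp(4)/2.
Total area = (-3/2 + log(16)) + (-10 + 4*log(2) + exp(4)/2) = -23/2 + 8*log(2) + exp(4)/2.

-23/2 + 8*log(2) + exp(4)/2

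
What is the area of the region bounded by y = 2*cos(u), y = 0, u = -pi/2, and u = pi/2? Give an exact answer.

4

On [-pi/2, pi/2], (2*cos(u)) - (0) = 2*cos(u) is ≥ 0 throughout, so the area is a single integral of |2*cos(u)|.
∫[-pi/2,pi/2] (2*cos(u)) du = 4.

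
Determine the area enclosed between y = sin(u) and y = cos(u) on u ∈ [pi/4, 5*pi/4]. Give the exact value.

2*sqrt(2)

On [pi/4, 5*pi/4], (sin(u)) - (cos(u)) = sin(u) - cos(u) is ≥ 0 throughout, so the area is a single integral of |sin(u) - cos(u)|.
∫[pi/4,5*pi/4] (sin(u) - cos(u)) du = 2*sqrt(2).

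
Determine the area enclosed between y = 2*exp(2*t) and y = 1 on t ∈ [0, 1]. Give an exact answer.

On [0, 1], (2*exp(2*t)) - (1) = 2*exp(2*t) - 1 is ≥ 0 throughout, so the area is a single integral of |2*exp(2*t) - 1|.
∫[0,1] (2*exp(2*t) - 1) dt = -2 + exp(2).

-2 + exp(2)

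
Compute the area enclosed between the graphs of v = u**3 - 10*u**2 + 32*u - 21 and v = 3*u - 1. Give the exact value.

71/6

Set the curves equal: u**3 - 10*u**2 + 32*u - 21 = 3*u - 1, so u**3 - 10*u**2 + 29*u - 20 = 0, which factors as (u - 5)*(u - 4)*(u - 1) = 0. The curves meet at u = 1, 4, 5.
On [1, 4], v = u**3 - 10*u**2 + 32*u - 21 is on top; that piece has area ∫[1,4] (u**3 - 10*u**2 + 29*u - 20) du = 45/4.
On [4, 5], v = 3*u - 1 is on top; that piece has area ∫[4,5] (-(u**3 - 10*u**2 + 29*u - 20)) du = 7/12.
Total enclosed area = 45/4 + 7/12 = 71/6.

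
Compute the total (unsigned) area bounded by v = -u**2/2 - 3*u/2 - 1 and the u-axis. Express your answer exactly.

The curve meets the u-axis where -u**2/2 - 3*u/2 - 1 = 0, i.e. -(u + 1)*(u + 2)/2 = 0, at u = -2, -1.
On [-2, -1] the curve lies above the axis; ∫[-2,-1] (-u**2/2 - 3*u/2 - 1) du = 1/12, giving area 1/12.

1/12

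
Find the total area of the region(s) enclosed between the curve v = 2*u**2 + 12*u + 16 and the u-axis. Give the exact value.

8/3

The curve meets the u-axis where 2*u**2 + 12*u + 16 = 0, i.e. 2*(u + 2)*(u + 4) = 0, at u = -4, -2.
On [-4, -2] the curve lies below the axis; ∫[-4,-2] (2*u**2 + 12*u + 16) du = -8/3, giving area 8/3.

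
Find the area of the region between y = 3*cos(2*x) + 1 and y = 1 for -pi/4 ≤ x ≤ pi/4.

On [-pi/4, pi/4], (3*cos(2*x) + 1) - (1) = 3*cos(2*x) is ≥ 0 throughout, so the area is a single integral of |3*cos(2*x)|.
∫[-pi/4,pi/4] (3*cos(2*x)) dx = 3.

3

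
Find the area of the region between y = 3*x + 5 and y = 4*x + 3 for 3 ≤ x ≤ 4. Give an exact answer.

3/2

On [3, 4], (3*x + 5) - (4*x + 3) = -x + 2 is ≤ 0 throughout, so the area is a single integral of |-x + 2|.
∫[3,4] (-x + 2) dx = -3/2; the area of that piece is 3/2.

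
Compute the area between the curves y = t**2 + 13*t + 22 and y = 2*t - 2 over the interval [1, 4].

On [1, 4], (t**2 + 13*t + 22) - (2*t - 2) = t**2 + 11*t + 24 is ≥ 0 throughout, so the area is a single integral of |t**2 + 11*t + 24|.
∫[1,4] (t**2 + 11*t + 24) dt = 351/2.

351/2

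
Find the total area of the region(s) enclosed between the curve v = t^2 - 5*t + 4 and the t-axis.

The curve meets the t-axis where t^2 - 5*t + 4 = 0, i.e. (t - 4)*(t - 1) = 0, at t = 1, 4.
On [1, 4] the curve lies below the axis; ∫[1,4] (t^2 - 5*t + 4) dt = -9/2, giving area 9/2.

9/2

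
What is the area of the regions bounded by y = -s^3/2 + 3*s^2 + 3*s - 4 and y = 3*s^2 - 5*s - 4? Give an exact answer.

Set the curves equal: -s^3/2 + 3*s^2 + 3*s - 4 = 3*s^2 - 5*s - 4, so -s^3/2 + 8*s = 0, which factors as -s*(s - 4)*(s + 4)/2 = 0. The curves meet at s = -4, 0, 4.
On [-4, 0], y = 3*s^2 - 5*s - 4 is on top; that piece has area ∫[-4,0] (-(-s^3/2 + 8*s)) ds = 32.
On [0, 4], y = -s^3/2 + 3*s^2 + 3*s - 4 is on top; that piece has area ∫[0,4] (-s^3/2 + 8*s) ds = 32.
Total enclosed area = 32 + 32 = 64.

64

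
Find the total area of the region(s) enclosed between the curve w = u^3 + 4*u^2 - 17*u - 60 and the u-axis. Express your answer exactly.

The curve meets the u-axis where u^3 + 4*u^2 - 17*u - 60 = 0, i.e. (u - 4)*(u + 3)*(u + 5) = 0, at u = -5, -3, 4.
On [-5, -3] the curve lies above the axis; ∫[-5,-3] (u^3 + 4*u^2 - 17*u - 60) du = 32/3, giving area 32/3.
On [-3, 4] the curve lies below the axis; ∫[-3,4] (u^3 + 4*u^2 - 17*u - 60) du = -3773/12, giving area 3773/12.
Total area = 32/3 + 3773/12 = 3901/12.

3901/12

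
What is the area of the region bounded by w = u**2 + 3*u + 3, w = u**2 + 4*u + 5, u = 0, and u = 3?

On [0, 3], (u**2 + 3*u + 3) - (u**2 + 4*u + 5) = -u - 2 is ≤ 0 throughout, so the area is a single integral of |-u - 2|.
∫[0,3] (-u - 2) du = -21/2; the area of that piece is 21/2.

21/2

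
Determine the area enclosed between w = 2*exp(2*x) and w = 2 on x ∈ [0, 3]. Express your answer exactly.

On [0, 3], (2*exp(2*x)) - (2) = 2*exp(2*x) - 2 is ≥ 0 throughout, so the area is a single integral of |2*exp(2*x) - 2|.
∫[0,3] (2*exp(2*x) - 2) dx = -7 + exp(6).

-7 + exp(6)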